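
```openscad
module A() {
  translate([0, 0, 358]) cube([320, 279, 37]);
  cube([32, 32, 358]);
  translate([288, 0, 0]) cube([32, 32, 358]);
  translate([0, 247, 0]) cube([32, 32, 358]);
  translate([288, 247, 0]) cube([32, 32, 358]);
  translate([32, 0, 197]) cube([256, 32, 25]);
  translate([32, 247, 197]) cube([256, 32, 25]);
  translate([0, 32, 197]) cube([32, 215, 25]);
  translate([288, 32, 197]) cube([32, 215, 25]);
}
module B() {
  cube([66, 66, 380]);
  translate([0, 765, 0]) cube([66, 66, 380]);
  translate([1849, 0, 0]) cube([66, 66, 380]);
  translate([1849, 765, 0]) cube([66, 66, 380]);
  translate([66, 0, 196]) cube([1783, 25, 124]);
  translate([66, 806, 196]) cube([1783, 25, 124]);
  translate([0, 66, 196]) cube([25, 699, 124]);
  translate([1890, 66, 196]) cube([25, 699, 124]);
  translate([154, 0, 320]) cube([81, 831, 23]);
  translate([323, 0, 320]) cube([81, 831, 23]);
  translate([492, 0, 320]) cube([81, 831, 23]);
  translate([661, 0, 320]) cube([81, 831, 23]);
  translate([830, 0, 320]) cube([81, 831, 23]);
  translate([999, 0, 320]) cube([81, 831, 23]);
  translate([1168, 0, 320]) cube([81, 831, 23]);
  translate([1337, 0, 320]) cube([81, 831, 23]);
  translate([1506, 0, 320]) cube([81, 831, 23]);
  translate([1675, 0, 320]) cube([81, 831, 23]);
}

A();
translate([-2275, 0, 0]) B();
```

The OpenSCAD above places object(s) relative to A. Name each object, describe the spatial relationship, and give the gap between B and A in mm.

A is a stool. B is a bed frame. The bed frame is on the floor beside the stool on its −x side. The gap between the bed frame and the stool is 360 mm.

The bed frame's nearest face is 360 mm from the stool's −x face.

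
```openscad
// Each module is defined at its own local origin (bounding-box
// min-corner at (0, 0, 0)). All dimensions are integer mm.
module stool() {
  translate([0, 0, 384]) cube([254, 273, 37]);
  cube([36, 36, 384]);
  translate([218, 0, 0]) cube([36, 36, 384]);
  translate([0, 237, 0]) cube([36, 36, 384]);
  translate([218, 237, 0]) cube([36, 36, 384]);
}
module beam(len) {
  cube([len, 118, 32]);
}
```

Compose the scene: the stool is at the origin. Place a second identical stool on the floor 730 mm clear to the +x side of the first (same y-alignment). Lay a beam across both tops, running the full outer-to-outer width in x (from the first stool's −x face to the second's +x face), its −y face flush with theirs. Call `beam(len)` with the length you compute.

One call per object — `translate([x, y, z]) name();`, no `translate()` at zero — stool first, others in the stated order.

stool();
translate([984, 0, 0]) stool();
translate([0, 0, 421]) beam(1238);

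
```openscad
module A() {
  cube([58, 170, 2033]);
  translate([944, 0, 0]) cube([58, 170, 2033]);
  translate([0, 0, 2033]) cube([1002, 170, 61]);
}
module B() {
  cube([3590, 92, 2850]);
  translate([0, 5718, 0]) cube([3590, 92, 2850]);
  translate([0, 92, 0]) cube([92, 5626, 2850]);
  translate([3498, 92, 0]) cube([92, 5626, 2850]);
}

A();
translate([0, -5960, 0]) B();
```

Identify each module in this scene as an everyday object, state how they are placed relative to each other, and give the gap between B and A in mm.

The house frame's nearest face is 150 mm from the door frame's −y face.

A is a door frame. B is a house frame. The house frame is on the floor beside the door frame on its −y side. The gap between the house frame and the door frame is 150 mm.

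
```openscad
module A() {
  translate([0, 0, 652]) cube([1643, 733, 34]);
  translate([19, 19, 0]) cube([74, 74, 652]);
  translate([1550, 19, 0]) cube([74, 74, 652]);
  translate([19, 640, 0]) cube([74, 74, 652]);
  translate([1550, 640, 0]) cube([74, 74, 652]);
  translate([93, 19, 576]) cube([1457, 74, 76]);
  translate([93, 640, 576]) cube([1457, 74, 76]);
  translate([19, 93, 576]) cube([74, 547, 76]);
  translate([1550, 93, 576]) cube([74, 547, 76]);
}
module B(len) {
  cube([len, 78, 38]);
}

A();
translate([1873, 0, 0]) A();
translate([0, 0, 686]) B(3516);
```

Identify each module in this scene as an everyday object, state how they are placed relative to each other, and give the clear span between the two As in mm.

Second table starts at x = 1873; first ends at x = 1643; clear span = 1873 − 1643 = 230 mm.

A is a table. B is a beam. A beam spans the tops of two tables. The clear span between the two tables is 230 mm.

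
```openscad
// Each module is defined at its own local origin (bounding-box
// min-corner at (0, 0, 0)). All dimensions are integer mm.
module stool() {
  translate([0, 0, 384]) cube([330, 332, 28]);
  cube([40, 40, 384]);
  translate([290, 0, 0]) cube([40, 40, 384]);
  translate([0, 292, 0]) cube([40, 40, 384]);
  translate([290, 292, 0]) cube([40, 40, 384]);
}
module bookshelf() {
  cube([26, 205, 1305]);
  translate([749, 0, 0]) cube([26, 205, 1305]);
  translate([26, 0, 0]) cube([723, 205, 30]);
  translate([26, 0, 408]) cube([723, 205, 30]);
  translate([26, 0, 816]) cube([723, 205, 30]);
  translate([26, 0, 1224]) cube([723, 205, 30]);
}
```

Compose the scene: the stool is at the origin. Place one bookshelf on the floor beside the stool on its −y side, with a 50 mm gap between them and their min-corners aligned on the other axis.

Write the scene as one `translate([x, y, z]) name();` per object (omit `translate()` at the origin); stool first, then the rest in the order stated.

stool();
translate([0, -255, 0]) bookshelf();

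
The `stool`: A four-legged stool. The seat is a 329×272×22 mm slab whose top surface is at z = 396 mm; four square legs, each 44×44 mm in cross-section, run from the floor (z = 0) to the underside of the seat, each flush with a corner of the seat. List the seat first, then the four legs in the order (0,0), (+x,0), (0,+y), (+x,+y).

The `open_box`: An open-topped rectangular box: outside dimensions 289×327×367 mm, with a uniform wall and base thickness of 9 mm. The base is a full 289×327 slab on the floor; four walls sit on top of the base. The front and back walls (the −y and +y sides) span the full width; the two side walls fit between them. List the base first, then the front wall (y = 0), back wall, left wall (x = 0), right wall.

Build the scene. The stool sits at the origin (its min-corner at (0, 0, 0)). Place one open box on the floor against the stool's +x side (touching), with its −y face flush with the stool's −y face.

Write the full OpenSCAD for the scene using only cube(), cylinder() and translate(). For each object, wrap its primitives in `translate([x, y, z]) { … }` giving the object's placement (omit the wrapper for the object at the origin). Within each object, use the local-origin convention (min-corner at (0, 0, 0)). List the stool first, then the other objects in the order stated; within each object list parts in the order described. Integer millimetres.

translate([0, 0, 374]) cube([329, 272, 22]);
cube([44, 44, 374]);
translate([285, 0, 0]) cube([44, 44, 374]);
translate([0, 228, 0]) cube([44, 44, 374]);
translate([285, 228, 0]) cube([44, 44, 374]);
translate([329, 0, 0]) {
  cube([289, 327, 9]);
  translate([0, 0, 9]) cube([289, 9, 358]);
  translate([0, 318, 9]) cube([289, 9, 358]);
  translate([0, 9, 9]) cube([9, 309, 358]);
  translate([280, 9, 9]) cube([9, 309, 358]);
}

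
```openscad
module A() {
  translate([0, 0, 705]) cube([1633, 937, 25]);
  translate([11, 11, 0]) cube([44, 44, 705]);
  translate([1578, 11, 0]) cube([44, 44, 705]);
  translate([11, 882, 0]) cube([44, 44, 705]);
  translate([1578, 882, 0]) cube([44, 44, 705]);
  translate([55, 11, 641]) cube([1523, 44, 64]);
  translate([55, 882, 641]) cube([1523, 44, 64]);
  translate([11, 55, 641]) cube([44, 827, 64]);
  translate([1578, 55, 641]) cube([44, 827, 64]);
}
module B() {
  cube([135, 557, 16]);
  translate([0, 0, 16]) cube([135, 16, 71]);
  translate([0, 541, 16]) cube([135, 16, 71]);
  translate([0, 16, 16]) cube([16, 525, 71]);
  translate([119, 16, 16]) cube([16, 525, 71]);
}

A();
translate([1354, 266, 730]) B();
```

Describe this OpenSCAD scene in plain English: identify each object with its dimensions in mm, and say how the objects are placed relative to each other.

A is a table with a 1633×937 mm rectangular top, 25 mm thick, top surface at z = 730 mm, supported by four 44×44 mm square legs, each inset 11 mm from the nearest pair of top edges, running from the floor. Four apron rails, 44 mm thick and 64 mm tall, run between adjacent legs with their top edges flush with the underside of the top and their outer faces flush with the legs' outer faces.

B is an open-topped rectangular box: outside dimensions 135×557×87 mm, with a uniform wall and base thickness of 16 mm. The base is a full 135×557 slab on the floor; four walls sit on top of the base. The front and back walls (the −y and +y sides) span the full width; the two side walls fit between them.

The open box is on top of the table.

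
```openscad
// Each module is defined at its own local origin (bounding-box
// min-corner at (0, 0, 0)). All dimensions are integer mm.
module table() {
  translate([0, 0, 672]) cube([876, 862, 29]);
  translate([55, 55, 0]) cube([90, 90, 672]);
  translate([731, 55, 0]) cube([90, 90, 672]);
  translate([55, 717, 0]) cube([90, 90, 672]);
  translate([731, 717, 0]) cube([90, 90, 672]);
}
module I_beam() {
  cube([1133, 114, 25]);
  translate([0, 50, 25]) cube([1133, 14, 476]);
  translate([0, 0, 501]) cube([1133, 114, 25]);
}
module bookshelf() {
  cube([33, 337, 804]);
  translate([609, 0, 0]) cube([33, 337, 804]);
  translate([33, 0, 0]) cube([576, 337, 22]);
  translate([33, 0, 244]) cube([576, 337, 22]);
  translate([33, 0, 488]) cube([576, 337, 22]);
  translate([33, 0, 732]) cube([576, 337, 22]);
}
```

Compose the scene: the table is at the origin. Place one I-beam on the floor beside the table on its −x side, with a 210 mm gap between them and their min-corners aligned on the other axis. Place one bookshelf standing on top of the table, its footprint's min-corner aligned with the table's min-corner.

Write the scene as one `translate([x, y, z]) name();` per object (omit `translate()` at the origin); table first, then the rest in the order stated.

table();
translate([-1343, 0, 0]) I_beam();
translate([0, 0, 701]) bookshelf();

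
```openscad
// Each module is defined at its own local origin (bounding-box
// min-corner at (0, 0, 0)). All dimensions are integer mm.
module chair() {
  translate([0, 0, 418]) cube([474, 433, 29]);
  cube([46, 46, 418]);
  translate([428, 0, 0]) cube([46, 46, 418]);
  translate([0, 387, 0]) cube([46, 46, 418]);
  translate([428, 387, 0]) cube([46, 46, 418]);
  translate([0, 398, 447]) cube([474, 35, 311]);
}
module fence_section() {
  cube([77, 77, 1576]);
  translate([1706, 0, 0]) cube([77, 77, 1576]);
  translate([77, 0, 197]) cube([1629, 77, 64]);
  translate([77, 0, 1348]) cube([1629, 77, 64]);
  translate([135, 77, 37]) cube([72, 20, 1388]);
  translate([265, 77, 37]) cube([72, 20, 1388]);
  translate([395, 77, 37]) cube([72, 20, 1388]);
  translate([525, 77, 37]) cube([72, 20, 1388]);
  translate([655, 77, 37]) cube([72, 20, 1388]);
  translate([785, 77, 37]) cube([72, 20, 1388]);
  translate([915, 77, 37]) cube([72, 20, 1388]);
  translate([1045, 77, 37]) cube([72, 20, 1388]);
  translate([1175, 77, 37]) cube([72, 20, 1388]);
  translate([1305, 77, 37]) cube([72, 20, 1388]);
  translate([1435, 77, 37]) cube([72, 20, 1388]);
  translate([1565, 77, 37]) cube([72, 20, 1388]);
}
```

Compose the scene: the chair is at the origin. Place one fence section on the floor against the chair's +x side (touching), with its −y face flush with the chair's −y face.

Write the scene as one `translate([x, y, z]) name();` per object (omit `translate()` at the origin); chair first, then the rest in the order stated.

chair();
translate([474, 0, 0]) fence_section();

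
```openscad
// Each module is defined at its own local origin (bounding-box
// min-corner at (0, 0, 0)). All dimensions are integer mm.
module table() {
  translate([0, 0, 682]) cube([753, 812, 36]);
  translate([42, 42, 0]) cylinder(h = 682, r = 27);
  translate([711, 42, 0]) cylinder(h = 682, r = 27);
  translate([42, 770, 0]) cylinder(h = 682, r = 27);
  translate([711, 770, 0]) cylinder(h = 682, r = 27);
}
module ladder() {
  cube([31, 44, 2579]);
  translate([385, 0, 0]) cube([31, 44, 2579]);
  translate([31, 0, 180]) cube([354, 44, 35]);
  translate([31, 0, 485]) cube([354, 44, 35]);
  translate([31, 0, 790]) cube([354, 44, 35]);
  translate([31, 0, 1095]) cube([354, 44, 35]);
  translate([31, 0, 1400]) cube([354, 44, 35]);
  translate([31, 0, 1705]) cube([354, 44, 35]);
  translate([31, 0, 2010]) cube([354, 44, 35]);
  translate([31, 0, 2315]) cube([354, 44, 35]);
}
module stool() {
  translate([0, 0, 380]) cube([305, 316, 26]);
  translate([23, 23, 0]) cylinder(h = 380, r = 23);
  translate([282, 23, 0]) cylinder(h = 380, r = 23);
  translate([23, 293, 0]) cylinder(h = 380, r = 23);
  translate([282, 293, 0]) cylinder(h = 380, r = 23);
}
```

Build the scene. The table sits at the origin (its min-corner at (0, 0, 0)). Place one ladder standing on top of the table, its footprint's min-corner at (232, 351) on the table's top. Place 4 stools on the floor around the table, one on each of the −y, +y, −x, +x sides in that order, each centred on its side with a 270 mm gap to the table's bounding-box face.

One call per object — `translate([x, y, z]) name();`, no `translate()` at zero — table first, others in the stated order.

table();
translate([232, 351, 718]) ladder();
translate([224, -586, 0]) stool();
translate([224, 1082, 0]) stool();
translate([-575, 248, 0]) stool();
translate([1023, 248, 0]) stool();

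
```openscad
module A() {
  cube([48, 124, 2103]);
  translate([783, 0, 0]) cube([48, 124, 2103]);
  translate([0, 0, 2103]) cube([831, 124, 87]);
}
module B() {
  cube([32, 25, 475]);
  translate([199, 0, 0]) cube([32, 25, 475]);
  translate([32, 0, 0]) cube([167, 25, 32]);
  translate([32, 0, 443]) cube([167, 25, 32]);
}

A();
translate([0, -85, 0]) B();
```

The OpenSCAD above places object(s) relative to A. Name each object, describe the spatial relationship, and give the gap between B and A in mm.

The picture frame's nearest face is 60 mm from the door frame's −y face.

A is a door frame. B is a picture frame. The picture frame is on the floor beside the door frame on its −y side. The gap between the picture frame and the door frame is 60 mm.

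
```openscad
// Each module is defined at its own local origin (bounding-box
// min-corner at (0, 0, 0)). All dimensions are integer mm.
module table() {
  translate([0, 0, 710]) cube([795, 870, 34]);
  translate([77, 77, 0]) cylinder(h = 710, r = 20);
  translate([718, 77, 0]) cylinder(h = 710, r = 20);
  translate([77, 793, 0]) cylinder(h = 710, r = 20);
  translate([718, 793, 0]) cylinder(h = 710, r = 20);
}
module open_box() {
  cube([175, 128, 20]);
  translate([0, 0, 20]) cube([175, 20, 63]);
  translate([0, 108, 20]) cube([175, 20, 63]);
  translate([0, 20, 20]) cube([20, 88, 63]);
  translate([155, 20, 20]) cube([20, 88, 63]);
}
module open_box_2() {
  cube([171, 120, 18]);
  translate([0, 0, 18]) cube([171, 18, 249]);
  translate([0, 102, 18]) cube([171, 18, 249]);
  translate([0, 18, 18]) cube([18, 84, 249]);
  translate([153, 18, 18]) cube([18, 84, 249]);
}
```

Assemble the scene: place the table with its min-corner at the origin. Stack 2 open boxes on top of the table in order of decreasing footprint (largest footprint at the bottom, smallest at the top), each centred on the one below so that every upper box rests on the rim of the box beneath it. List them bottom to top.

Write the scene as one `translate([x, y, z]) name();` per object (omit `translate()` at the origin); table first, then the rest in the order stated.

table();
translate([310, 371, 744]) open_box();
translate([312, 375, 827]) open_box_2();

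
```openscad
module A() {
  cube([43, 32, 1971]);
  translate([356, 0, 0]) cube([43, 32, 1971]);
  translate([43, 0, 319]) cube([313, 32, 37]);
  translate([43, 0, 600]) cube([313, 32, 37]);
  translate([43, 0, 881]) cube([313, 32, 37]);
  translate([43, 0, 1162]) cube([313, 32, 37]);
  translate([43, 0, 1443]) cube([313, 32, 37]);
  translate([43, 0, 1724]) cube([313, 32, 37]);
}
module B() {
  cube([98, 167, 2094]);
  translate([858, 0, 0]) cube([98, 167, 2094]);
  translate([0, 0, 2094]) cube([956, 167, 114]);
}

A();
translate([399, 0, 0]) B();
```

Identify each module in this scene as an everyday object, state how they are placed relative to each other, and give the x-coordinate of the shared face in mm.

The ladder's +x face and the door frame's −x face are both at x = 399 mm.

A is a ladder. B is a door frame. The door frame is against the ladder's +x side, with their −y faces flush. The x-coordinate of the shared face is 399 mm.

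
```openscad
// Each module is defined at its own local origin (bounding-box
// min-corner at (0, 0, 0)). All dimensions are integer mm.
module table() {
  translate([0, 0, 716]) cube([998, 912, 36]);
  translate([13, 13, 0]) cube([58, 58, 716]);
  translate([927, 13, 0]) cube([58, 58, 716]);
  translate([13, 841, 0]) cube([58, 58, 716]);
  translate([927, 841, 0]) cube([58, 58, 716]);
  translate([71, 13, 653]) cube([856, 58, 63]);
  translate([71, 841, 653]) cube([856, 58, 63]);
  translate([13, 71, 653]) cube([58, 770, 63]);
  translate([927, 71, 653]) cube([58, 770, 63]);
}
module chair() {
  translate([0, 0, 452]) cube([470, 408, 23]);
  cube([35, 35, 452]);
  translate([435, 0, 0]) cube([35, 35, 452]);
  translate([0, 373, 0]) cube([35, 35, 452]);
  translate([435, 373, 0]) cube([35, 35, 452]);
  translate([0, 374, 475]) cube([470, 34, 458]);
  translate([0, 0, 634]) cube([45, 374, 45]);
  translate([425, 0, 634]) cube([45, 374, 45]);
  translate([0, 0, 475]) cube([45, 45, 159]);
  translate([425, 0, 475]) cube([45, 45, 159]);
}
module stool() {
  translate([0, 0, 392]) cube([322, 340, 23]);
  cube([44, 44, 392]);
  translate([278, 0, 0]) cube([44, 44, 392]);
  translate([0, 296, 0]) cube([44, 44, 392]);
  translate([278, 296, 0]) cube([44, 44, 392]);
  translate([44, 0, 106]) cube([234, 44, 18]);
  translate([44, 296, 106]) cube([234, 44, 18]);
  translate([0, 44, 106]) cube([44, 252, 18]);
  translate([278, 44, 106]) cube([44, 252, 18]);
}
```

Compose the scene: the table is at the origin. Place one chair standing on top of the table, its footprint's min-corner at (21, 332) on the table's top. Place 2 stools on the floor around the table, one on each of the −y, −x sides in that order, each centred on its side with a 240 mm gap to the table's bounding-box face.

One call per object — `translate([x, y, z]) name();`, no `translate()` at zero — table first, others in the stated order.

table();
translate([21, 332, 752]) chair();
translate([338, -580, 0]) stool();
translate([-562, 286, 0]) stool();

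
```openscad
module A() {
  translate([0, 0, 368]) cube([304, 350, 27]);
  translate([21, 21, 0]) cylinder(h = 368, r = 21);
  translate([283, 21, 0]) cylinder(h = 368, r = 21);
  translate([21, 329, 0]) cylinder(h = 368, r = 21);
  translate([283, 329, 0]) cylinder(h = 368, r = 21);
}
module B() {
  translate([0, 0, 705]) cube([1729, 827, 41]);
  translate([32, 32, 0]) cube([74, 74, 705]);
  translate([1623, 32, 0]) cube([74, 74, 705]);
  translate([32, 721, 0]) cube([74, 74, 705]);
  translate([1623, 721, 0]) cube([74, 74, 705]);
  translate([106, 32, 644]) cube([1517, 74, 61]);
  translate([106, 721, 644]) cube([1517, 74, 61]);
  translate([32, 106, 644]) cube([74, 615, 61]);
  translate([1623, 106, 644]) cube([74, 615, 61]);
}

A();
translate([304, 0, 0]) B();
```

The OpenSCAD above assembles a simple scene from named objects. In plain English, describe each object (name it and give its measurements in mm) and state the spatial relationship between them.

A is a four-legged stool. The seat is a 304×350×27 mm slab whose top surface is at z = 395 mm; four round legs, each 42 mm in diameter, run from the floor (z = 0) to the underside of the seat, each leg's axis is inset half a diameter from the nearest pair of seat edges (so the leg's bounding box is flush with the corner).

B is a table: top 1729 mm (x) × 827 mm (y), 41 mm thick, upper face at z = 746 mm, on four 74×74 mm square legs, each inset 32 mm from the nearest pair of top edges, running from z = 0 to the bottom of the top. Four apron rails, 74 mm thick and 61 mm tall, run between adjacent legs with their top edges flush with the underside of the top and their outer faces flush with the legs' outer faces.

The table is against the stool's +x side, with their −y faces flush.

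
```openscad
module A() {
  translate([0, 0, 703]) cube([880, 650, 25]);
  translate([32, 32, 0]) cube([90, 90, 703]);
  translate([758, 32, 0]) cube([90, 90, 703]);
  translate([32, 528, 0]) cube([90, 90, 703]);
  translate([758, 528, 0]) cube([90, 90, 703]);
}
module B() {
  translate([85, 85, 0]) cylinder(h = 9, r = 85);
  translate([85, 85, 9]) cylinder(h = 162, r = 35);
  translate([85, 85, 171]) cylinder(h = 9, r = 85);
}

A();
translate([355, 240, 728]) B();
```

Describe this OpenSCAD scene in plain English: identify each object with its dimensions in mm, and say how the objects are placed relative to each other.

A is a rectangular dining table. The top is 880×650×25 mm with its upper surface at z = 728 mm. It stands on four 90×90 mm square legs, each inset 32 mm from the nearest pair of top edges, running from the floor to the underside of the top.

B is a spool: two coaxial disc flanges of radius 85 mm and thickness 9 mm, joined by a core cylinder of radius 35 mm and height 162 mm. The lower flange rests on z = 0 and the three cylinders share a vertical axis.

The spool is on top of the table, centred.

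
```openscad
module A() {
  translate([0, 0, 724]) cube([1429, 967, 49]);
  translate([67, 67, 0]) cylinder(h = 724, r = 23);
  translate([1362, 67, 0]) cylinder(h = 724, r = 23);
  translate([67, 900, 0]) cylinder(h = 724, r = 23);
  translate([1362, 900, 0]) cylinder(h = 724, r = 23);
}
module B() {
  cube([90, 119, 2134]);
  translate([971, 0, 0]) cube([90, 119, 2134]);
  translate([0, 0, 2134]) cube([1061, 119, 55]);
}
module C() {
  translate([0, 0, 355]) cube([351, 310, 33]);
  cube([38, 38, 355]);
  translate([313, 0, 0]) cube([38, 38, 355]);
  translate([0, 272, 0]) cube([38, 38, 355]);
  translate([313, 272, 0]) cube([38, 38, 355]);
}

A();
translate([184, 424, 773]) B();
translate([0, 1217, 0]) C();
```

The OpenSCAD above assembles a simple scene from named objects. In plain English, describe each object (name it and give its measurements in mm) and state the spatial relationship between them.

A is a table: top 1429 mm (x) × 967 mm (y), 49 mm thick, upper face at z = 773 mm, on four round legs of 46 mm diameter, each leg's bounding box inset 44 mm from the nearest pair of top edges, running from z = 0 to the bottom of the top.

B is a rectangular door frame: two vertical jambs of 90×119 mm section, 2134 mm tall, with a clear opening 881 mm wide between their inner faces. A header 55 mm tall and 119 mm deep lies on top of the jambs and spans the full outside width.

C is a simple wooden stool: a rectangular seat 351 mm (x) by 310 mm (y), 33 mm thick, top face at z = 388 mm, on four square legs, each 38×38 mm in cross-section. The legs rest on z = 0, each flush with a corner of the seat.

The door frame is on top of the table, centred. The stool is on the floor beside the table on its +y side.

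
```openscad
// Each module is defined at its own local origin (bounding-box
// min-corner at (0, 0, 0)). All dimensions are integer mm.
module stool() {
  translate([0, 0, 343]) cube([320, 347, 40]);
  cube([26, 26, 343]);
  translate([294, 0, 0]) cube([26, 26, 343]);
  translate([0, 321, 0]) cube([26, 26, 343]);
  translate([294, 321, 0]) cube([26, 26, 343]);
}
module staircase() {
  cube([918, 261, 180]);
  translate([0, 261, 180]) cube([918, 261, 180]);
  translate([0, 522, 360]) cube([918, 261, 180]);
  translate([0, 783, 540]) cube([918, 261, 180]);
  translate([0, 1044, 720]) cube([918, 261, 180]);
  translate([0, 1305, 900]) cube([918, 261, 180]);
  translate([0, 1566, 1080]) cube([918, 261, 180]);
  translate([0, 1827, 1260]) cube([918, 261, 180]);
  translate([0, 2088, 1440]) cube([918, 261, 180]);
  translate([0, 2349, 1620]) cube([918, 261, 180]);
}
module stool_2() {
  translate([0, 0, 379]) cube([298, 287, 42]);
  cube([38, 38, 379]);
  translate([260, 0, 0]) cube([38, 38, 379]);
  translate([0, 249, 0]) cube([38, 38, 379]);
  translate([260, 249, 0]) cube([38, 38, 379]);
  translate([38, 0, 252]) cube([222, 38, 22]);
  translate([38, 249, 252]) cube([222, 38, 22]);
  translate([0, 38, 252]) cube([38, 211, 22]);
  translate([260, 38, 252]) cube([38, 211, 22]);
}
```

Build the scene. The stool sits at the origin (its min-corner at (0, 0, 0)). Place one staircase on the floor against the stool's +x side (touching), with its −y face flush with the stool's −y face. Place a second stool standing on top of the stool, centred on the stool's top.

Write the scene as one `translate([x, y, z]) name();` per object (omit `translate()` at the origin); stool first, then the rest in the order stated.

stool();
translate([320, 0, 0]) staircase();
translate([11, 30, 383]) stool_2();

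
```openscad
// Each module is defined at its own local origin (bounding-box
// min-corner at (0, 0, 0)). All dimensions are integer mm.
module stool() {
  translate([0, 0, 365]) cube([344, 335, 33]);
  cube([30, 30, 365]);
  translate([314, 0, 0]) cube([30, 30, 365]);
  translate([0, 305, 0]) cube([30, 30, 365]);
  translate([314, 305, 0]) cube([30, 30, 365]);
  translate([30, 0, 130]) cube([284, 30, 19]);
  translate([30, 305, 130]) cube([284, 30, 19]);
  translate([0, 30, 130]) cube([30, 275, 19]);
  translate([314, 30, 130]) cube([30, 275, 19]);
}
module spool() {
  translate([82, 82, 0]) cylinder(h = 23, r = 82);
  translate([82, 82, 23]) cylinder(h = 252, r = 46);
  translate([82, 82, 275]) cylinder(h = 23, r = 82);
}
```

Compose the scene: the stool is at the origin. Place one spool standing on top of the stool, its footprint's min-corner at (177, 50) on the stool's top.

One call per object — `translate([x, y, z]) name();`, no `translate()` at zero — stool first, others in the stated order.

stool();
translate([177, 50, 398]) spool();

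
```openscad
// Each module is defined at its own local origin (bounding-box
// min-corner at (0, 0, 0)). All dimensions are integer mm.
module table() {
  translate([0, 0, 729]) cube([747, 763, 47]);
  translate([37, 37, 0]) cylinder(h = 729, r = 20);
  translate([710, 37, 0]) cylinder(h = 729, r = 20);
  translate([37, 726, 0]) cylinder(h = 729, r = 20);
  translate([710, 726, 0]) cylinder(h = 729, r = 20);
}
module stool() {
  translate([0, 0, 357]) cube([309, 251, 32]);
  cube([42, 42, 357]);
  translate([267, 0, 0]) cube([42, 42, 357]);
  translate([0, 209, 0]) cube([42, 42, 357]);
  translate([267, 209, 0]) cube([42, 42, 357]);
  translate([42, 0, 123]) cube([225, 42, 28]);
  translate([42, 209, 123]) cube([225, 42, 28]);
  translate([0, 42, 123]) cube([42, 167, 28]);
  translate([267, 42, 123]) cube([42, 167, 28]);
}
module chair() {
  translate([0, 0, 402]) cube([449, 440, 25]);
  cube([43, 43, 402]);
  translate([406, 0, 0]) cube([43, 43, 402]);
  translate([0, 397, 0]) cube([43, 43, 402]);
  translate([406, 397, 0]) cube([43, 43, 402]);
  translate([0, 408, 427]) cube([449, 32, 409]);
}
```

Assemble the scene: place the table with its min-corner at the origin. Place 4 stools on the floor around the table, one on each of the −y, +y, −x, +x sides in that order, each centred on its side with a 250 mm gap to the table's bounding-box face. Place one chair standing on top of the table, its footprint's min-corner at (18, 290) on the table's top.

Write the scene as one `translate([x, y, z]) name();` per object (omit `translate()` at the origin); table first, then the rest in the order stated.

table();
translate([219, -501, 0]) stool();
translate([219, 1013, 0]) stool();
translate([-559, 256, 0]) stool();
translate([997, 256, 0]) stool();
translate([18, 290, 776]) chair();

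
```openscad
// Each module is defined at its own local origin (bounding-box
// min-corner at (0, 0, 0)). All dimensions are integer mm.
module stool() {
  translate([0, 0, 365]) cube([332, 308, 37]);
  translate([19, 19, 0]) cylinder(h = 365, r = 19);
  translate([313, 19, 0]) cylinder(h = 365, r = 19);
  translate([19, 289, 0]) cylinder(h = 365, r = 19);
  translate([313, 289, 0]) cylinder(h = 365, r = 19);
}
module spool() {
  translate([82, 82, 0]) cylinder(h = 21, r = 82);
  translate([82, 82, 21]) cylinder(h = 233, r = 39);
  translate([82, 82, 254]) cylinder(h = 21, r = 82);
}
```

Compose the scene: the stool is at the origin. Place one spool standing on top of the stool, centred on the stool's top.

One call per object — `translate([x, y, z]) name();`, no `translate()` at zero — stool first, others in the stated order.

stool();
translate([84, 72, 402]) spool();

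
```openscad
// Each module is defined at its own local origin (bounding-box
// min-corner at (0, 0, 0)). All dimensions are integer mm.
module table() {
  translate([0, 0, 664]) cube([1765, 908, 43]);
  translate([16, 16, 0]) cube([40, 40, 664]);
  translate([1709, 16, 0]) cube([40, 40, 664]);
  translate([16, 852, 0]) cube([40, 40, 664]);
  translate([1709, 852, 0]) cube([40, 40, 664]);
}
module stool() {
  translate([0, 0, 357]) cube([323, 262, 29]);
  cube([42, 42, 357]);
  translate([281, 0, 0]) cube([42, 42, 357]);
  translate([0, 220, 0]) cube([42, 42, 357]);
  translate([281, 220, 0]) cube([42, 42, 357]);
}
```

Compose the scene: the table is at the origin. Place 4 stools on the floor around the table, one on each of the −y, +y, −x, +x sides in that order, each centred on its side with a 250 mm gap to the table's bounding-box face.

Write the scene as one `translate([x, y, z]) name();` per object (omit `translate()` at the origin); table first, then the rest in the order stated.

table();
translate([721, -512, 0]) stool();
translate([721, 1158, 0]) stool();
translate([-573, 323, 0]) stool();
translate([2015, 323, 0]) stool();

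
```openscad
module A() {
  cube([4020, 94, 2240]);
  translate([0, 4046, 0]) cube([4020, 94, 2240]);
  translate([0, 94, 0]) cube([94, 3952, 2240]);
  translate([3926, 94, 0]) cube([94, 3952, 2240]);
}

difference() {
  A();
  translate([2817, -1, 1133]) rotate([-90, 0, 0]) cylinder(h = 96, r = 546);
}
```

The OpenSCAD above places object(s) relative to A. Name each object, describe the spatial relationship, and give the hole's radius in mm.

The subtracted cylinder has r = 546 mm.

A is a house frame. The house frame has a circular hole through its front wall. The hole's radius is 546 mm.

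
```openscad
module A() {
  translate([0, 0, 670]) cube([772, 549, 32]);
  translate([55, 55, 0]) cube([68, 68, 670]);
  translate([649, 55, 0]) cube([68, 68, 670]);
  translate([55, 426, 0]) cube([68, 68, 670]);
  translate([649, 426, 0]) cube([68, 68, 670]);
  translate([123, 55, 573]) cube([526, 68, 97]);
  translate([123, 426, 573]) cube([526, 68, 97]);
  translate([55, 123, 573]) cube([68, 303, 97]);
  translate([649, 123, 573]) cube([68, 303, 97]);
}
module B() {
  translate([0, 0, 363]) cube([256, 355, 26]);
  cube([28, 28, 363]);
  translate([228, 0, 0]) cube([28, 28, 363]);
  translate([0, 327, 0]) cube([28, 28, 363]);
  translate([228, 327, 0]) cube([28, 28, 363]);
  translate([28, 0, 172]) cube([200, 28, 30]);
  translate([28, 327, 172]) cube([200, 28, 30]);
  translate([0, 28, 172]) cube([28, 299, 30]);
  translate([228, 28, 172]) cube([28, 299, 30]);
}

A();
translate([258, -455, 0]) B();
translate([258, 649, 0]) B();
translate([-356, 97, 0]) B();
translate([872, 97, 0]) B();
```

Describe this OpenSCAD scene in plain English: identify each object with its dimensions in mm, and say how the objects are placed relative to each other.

A is a rectangular dining table. The top is 772×549×32 mm with its upper surface at z = 702 mm. It stands on four 68×68 mm square legs, each inset 55 mm from the nearest pair of top edges, running from the floor to the underside of the top. Four apron rails, 68 mm thick and 97 mm tall, run between adjacent legs with their top edges flush with the underside of the top and their outer faces flush with the legs' outer faces.

B is a simple wooden stool: a rectangular seat 256 mm (x) by 355 mm (y), 26 mm thick, top face at z = 389 mm, on four square legs, each 28×28 mm in cross-section. The legs rest on z = 0, each flush with a corner of the seat. Four stretchers, 28 mm wide and 30 mm tall, connect adjacent legs with their undersides at z = 172 mm, each running between the inner faces of the legs it joins and aligned with the legs' outer faces on the other axis.

Four stools sit around the table at the −y, +y, −x, +x sides.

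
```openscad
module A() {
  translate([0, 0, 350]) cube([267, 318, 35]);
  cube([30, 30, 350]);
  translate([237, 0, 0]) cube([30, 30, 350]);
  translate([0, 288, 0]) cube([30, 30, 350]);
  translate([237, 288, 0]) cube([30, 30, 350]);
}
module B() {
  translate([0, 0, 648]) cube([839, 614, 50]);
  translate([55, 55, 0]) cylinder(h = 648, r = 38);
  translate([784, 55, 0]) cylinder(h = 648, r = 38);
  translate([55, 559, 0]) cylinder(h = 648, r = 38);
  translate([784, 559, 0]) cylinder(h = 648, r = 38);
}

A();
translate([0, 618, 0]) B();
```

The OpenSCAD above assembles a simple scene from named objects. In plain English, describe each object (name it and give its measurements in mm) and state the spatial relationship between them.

A is a four-legged stool. The seat is 267×318 mm, 35 mm thick, top at z = 385 mm. It stands on four square legs, each 30×30 mm in cross-section, from z = 0 to the seat underside, each flush with a corner of the seat.

B is a rectangular dining table. The top is 839×614×50 mm with its upper surface at z = 698 mm. It stands on four round legs of 76 mm diameter, each leg's bounding box inset 17 mm from the nearest pair of top edges, running from the floor to the underside of the top.

The table is on the floor beside the stool on its +y side.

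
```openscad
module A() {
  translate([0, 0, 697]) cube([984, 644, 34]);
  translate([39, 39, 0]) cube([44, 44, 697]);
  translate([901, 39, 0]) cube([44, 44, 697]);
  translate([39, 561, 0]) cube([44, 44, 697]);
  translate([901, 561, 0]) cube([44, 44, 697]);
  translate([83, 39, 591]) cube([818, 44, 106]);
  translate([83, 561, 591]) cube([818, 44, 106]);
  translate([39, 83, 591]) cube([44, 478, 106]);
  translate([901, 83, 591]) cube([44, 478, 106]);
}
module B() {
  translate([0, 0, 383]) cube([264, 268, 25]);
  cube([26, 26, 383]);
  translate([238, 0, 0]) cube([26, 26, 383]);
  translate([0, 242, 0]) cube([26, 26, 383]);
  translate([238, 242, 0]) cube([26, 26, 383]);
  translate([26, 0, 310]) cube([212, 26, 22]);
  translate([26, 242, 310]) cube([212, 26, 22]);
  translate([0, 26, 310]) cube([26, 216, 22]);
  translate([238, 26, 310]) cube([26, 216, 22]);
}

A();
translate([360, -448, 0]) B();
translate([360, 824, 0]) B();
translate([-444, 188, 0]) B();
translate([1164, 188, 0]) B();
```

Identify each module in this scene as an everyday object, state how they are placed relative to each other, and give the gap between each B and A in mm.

Each stool's nearest face is 180 mm from the table's bounding box.

A is a table. B is a stool. Four stools sit around the table at the −y, +y, −x, +x sides. The gap between each stool and the table is 180 mm.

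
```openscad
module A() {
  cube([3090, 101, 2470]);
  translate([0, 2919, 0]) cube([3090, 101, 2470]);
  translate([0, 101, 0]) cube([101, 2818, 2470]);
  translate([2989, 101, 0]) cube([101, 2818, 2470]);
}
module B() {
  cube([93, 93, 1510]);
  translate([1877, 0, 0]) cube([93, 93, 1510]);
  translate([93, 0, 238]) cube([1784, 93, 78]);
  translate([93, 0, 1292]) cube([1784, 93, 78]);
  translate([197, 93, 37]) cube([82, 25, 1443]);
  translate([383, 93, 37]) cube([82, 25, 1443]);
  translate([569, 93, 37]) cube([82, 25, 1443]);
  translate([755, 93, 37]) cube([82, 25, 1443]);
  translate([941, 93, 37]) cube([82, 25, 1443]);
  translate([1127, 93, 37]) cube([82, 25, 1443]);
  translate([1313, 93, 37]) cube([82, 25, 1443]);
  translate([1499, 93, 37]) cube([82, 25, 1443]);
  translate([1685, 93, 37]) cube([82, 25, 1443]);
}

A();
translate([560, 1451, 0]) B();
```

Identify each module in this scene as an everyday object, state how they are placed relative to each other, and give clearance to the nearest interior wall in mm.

A is a house frame. B is a fence section. The fence section sits inside the house frame, centred. The clearance to the nearest interior wall is 459 mm.

Clearances: x = 459, y = 1350; minimum 459 mm.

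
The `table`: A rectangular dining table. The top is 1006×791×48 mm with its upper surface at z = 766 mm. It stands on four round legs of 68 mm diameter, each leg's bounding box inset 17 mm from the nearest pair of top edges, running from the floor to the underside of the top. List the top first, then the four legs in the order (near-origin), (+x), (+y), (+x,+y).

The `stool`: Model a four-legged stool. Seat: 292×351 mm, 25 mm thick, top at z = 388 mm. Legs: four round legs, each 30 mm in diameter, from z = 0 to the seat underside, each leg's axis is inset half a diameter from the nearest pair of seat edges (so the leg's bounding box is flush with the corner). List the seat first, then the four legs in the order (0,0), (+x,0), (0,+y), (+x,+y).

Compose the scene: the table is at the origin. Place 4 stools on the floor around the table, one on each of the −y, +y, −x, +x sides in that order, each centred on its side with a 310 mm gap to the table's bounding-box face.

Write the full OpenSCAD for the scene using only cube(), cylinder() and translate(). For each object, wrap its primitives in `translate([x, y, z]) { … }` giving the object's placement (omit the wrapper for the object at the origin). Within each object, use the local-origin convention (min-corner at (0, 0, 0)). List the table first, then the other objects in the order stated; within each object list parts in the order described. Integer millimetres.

translate([0, 0, 718]) cube([1006, 791, 48]);
translate([51, 51, 0]) cylinder(h = 718, r = 34);
translate([955, 51, 0]) cylinder(h = 718, r = 34);
translate([51, 740, 0]) cylinder(h = 718, r = 34);
translate([955, 740, 0]) cylinder(h = 718, r = 34);
translate([357, -661, 0]) {
  translate([0, 0, 363]) cube([292, 351, 25]);
  translate([15, 15, 0]) cylinder(h = 363, r = 15);
  translate([277, 15, 0]) cylinder(h = 363, r = 15);
  translate([15, 336, 0]) cylinder(h = 363, r = 15);
  translate([277, 336, 0]) cylinder(h = 363, r = 15);
}
translate([357, 1101, 0]) {
  translate([0, 0, 363]) cube([292, 351, 25]);
  translate([15, 15, 0]) cylinder(h = 363, r = 15);
  translate([277, 15, 0]) cylinder(h = 363, r = 15);
  translate([15, 336, 0]) cylinder(h = 363, r = 15);
  translate([277, 336, 0]) cylinder(h = 363, r = 15);
}
translate([-602, 220, 0]) {
  translate([0, 0, 363]) cube([292, 351, 25]);
  translate([15, 15, 0]) cylinder(h = 363, r = 15);
  translate([277, 15, 0]) cylinder(h = 363, r = 15);
  translate([15, 336, 0]) cylinder(h = 363, r = 15);
  translate([277, 336, 0]) cylinder(h = 363, r = 15);
}
translate([1316, 220, 0]) {
  translate([0, 0, 363]) cube([292, 351, 25]);
  translate([15, 15, 0]) cylinder(h = 363, r = 15);
  translate([277, 15, 0]) cylinder(h = 363, r = 15);
  translate([15, 336, 0]) cylinder(h = 363, r = 15);
  translate([277, 336, 0]) cylinder(h = 363, r = 15);
}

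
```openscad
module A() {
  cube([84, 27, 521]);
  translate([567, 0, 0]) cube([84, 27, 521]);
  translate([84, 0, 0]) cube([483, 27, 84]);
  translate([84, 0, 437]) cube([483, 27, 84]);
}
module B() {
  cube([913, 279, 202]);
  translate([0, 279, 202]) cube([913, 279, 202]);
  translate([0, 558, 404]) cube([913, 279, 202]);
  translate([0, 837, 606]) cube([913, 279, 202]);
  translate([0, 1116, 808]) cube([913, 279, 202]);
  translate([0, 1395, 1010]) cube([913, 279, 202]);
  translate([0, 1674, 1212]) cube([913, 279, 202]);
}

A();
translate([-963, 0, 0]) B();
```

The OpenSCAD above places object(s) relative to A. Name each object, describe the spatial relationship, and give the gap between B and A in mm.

A is a picture frame. B is a staircase. The staircase is on the floor beside the picture frame on its −x side. The gap between the staircase and the picture frame is 50 mm.

The staircase's nearest face is 50 mm from the picture frame's −x face.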